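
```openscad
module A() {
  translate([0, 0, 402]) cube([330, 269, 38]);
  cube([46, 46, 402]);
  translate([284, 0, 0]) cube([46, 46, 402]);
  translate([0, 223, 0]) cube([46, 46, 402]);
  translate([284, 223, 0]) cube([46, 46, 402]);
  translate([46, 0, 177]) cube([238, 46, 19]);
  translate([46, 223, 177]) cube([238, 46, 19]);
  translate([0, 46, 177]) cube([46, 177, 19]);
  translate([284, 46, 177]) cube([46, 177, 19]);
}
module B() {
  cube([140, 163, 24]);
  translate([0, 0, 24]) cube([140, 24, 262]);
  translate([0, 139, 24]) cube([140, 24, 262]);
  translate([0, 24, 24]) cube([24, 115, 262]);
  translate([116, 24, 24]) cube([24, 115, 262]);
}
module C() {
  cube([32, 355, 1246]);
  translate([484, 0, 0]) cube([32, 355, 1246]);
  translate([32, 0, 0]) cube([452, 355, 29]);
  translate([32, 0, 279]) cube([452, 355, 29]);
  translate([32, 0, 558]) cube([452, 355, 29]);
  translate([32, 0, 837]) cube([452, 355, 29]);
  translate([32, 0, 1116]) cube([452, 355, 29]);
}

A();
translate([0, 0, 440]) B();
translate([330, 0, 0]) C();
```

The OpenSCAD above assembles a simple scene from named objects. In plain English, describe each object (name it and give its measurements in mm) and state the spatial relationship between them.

A is a four-legged stool. The seat is a 330×269×38 mm slab whose top surface is at z = 440 mm; four square legs, each 46×46 mm in cross-section, run from the floor (z = 0) to the underside of the seat, each flush with a corner of the seat. Four stretchers, 46 mm wide and 19 mm tall, connect adjacent legs with their undersides at z = 177 mm, each running between the inner faces of the legs it joins and aligned with the legs' outer faces on the other axis.

B is an open-topped rectangular box: outside dimensions 140×163×286 mm, with a uniform wall and base thickness of 24 mm. The base is a full 140×163 slab on the floor; four walls sit on top of the base. The front and back walls (the −y and +y sides) span the full width; the two side walls fit between them.

C is an open bookshelf. Two side panels, each 32 mm thick, 355 mm deep and 1246 mm tall, stand 516 mm apart (outside-to-outside). Between them sit 5 shelves, each 29 mm thick and 355 mm deep, spanning the full gap between the sides. The bottom shelf rests on the floor (its underside at z = 0) and the clear gap between one shelf's top and the next shelf's underside is 250 mm.

The open box is on top of the stool. The bookshelf is against the stool's +x side, with their −y faces flush.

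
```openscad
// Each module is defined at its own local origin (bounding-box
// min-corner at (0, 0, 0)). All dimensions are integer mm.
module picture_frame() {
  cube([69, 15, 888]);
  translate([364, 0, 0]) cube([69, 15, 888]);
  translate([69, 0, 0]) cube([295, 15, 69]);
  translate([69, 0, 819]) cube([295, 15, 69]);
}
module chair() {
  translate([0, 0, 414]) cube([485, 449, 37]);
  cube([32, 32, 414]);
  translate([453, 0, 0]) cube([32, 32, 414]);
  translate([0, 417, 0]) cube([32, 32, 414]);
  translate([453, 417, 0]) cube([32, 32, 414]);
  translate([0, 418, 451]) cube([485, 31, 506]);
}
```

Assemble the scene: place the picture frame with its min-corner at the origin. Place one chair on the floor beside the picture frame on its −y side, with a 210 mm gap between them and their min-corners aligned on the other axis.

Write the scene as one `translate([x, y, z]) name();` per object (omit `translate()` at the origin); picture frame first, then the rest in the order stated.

picture_frame();
translate([0, -659, 0]) chair();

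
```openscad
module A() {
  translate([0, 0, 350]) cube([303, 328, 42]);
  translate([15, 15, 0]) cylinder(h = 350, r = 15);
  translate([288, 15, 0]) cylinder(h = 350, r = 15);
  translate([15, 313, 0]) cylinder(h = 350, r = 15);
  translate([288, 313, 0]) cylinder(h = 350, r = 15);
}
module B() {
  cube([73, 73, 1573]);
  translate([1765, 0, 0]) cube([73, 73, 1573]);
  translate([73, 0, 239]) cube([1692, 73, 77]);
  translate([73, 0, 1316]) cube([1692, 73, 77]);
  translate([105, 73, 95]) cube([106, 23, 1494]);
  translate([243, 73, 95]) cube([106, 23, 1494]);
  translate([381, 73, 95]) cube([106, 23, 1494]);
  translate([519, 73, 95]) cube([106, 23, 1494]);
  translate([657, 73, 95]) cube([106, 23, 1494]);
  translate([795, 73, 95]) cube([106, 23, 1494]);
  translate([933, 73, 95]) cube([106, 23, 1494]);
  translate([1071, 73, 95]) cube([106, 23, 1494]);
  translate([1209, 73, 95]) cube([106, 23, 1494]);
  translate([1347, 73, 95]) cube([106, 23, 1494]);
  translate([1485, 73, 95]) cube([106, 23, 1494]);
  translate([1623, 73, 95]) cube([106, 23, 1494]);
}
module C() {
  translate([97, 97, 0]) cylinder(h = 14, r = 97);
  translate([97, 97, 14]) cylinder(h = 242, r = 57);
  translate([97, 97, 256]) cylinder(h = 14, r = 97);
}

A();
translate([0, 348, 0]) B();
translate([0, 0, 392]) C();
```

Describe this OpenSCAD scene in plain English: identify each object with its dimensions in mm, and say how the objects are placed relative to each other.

A is a four-legged stool. The seat is 303×328 mm, 42 mm thick, top at z = 392 mm. It stands on four round legs, each 30 mm in diameter, from z = 0 to the seat underside, each leg's axis is inset half a diameter from the nearest pair of seat edges (so the leg's bounding box is flush with the corner).

B is a fence section. Two 73×73 mm posts, 1573 mm tall, stand on the floor with a clear span of 1692 mm between their inner faces. Two horizontal rails of 73×77 mm section span the gap between the posts with their undersides at z = 239 mm and z = 1316 mm, flush with the posts' −y face. 12 pickets, each 106 mm wide, 23 mm thick and 1494 mm tall, are fixed to the +y face of the rails with their bottoms at z = 95 mm, evenly spaced across the span with equal gaps (rounded down to the nearest mm) at the −x end and between each pair — any rounding remainder accumulates at the +x end.

C is a spool: two coaxial disc flanges of radius 97 mm and thickness 14 mm, joined by a core cylinder of radius 57 mm and height 242 mm. The lower flange rests on z = 0 and the three cylinders share a vertical axis.

The fence section is on the floor beside the stool on its +y side. The spool is on top of the stool.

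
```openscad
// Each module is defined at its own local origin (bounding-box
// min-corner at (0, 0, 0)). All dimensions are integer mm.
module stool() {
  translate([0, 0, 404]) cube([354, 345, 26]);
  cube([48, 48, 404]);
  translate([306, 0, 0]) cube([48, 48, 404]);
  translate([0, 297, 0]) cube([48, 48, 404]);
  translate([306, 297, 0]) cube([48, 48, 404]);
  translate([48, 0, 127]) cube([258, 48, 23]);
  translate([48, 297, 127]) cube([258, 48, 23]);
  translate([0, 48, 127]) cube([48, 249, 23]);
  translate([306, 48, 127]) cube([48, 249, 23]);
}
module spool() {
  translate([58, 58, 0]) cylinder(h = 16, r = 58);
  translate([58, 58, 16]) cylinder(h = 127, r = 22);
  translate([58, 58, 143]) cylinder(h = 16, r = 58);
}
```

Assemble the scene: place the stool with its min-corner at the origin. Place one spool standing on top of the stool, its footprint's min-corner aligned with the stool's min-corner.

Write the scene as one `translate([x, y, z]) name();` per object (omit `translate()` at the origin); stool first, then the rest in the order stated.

stool();
translate([0, 0, 430]) spool();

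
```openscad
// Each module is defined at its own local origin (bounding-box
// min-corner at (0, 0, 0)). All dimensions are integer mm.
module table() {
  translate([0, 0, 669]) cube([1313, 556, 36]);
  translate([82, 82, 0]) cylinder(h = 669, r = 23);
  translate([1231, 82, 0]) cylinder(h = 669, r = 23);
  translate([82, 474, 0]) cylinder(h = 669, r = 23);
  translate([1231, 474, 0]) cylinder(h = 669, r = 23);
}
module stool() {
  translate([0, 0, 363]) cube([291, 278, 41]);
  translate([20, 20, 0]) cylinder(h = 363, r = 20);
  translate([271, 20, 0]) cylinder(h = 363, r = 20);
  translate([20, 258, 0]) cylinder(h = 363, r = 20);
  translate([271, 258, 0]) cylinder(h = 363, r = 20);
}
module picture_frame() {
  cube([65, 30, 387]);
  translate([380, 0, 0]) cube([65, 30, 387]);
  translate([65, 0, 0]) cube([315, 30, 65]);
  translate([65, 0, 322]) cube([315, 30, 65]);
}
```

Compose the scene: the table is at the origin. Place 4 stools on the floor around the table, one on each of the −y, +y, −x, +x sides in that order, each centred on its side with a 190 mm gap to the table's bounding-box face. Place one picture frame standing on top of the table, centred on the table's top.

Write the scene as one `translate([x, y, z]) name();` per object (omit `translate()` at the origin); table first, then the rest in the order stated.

table();
translate([511, -468, 0]) stool();
translate([511, 746, 0]) stool();
translate([-481, 139, 0]) stool();
translate([1503, 139, 0]) stool();
translate([434, 263, 705]) picture_frame();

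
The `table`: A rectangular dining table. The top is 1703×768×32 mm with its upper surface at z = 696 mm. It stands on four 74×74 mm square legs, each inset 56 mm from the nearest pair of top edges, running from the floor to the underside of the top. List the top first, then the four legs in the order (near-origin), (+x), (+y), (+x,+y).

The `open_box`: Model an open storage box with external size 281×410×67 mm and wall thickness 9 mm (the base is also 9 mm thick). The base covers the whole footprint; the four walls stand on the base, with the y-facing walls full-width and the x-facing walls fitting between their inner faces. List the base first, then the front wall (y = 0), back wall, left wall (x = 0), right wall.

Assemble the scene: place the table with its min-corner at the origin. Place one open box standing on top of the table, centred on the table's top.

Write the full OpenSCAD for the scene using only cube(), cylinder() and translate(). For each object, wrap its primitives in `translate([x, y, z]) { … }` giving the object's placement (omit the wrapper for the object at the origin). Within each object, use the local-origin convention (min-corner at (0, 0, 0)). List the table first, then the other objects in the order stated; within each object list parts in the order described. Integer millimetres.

translate([0, 0, 664]) cube([1703, 768, 32]);
translate([56, 56, 0]) cube([74, 74, 664]);
translate([1573, 56, 0]) cube([74, 74, 664]);
translate([56, 638, 0]) cube([74, 74, 664]);
translate([1573, 638, 0]) cube([74, 74, 664]);
translate([711, 179, 696]) {
  cube([281, 410, 9]);
  translate([0, 0, 9]) cube([281, 9, 58]);
  translate([0, 401, 9]) cube([281, 9, 58]);
  translate([0, 9, 9]) cube([9, 392, 58]);
  translate([272, 9, 9]) cube([9, 392, 58]);
}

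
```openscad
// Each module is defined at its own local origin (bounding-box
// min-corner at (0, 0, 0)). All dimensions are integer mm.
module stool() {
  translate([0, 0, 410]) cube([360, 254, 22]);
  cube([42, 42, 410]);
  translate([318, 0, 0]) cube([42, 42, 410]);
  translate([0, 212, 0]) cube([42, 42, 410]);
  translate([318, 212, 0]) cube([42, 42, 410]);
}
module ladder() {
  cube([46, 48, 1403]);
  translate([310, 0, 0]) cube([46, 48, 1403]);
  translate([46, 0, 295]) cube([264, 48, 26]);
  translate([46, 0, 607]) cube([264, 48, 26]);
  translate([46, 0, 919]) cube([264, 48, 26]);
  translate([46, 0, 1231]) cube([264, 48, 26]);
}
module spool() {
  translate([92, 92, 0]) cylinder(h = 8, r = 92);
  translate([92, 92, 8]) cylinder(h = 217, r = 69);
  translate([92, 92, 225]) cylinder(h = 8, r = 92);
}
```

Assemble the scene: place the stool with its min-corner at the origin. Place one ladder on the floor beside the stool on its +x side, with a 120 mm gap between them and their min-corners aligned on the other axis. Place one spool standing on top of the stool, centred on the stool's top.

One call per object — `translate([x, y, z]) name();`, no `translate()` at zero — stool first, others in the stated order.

stool();
translate([480, 0, 0]) ladder();
translate([88, 35, 432]) spool();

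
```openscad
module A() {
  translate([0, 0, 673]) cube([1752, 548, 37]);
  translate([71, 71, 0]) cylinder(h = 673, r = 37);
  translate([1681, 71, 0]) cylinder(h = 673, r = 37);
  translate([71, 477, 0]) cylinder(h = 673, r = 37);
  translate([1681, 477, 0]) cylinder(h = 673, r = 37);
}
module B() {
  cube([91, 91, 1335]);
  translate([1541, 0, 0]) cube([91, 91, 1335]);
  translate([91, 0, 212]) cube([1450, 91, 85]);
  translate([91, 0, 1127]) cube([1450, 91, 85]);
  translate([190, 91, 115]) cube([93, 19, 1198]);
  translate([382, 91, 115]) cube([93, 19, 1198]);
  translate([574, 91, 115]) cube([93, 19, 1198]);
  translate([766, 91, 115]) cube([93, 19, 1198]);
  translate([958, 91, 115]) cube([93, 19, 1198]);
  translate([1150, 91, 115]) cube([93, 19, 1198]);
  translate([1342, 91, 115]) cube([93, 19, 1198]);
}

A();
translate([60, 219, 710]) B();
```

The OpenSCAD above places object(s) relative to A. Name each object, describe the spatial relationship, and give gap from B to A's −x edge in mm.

The fence section's min-x is at 60; the table's min-x is 0; gap = 60 mm.

A is a table. B is a fence section. The fence section is on top of the table, centred. The gap from the fence section to the table's −x edge is 60 mm.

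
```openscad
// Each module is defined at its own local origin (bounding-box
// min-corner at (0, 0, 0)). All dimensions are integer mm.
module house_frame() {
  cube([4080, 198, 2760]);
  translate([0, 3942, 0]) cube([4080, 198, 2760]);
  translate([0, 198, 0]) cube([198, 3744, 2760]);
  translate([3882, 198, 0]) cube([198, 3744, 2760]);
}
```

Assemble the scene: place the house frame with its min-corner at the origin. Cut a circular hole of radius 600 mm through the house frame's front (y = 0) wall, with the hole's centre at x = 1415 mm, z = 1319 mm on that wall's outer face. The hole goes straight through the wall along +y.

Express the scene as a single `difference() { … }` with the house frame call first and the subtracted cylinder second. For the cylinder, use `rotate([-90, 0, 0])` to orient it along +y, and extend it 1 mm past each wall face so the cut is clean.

difference() {
  house_frame();
  translate([1415, -1, 1319]) rotate([-90, 0, 0]) cylinder(h = 200, r = 600);
}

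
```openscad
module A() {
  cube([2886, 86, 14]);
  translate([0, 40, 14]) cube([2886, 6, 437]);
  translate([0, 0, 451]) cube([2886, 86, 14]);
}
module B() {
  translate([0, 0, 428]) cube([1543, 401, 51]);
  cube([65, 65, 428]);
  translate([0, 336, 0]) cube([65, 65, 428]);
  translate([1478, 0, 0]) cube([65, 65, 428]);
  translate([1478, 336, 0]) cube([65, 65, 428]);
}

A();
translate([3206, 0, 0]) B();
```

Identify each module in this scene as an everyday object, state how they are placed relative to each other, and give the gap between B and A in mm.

A is an I-beam. B is a bench. The bench is on the floor beside the I-beam on its +x side. The gap between the bench and the I-beam is 320 mm.

The bench's nearest face is 320 mm from the I-beam's +x face.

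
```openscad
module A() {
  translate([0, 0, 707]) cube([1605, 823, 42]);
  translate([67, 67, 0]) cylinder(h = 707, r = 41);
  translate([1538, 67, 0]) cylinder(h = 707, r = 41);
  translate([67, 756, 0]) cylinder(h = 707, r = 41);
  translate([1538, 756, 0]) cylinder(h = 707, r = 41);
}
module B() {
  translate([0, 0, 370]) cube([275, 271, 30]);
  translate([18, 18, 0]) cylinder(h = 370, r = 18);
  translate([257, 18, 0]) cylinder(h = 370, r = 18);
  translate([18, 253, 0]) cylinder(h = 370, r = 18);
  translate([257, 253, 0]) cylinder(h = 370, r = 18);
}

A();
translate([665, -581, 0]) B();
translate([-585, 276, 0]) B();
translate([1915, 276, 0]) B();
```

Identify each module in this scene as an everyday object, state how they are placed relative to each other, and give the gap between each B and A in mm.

A is a table. B is a stool. Three stools sit around the table at the −y, −x, +x sides. The gap between each stool and the table is 310 mm.

Each stool's nearest face is 310 mm from the table's bounding box.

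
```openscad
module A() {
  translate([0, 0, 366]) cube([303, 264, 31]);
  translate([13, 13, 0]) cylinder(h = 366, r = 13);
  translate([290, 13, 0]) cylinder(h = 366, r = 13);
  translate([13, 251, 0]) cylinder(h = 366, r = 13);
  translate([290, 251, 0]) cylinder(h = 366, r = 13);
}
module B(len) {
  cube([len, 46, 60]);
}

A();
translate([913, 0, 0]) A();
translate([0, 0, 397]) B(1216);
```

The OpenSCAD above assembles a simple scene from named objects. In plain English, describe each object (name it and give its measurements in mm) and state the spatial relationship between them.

A is a four-legged stool. The seat is 303×264 mm, 31 mm thick, top at z = 397 mm. It stands on four round legs, each 26 mm in diameter, from z = 0 to the seat underside, each leg's axis is inset half a diameter from the nearest pair of seat edges (so the leg's bounding box is flush with the corner).

B is a rectangular beam 1216 mm long (x), 46 mm deep (y), 60 mm thick (z).

The beam spans the tops of two stools placed 610 mm apart, resting at z = 397 mm.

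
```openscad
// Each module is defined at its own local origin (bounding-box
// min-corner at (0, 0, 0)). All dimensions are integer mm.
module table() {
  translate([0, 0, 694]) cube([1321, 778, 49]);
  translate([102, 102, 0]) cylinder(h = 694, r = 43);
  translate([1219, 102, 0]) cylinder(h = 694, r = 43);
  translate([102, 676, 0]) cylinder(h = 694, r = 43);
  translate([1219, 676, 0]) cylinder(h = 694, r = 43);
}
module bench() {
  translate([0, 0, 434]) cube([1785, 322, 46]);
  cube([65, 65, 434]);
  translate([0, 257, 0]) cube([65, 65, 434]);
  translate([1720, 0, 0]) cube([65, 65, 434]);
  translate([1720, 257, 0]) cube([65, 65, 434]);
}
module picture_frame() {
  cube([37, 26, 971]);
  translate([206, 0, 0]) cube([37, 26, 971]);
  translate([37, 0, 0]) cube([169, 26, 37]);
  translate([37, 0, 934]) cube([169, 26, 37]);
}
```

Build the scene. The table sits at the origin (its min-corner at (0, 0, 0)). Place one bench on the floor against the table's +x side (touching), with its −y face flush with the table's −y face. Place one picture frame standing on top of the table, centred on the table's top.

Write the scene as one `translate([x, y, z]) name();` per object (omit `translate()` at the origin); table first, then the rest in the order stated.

table();
translate([1321, 0, 0]) bench();
translate([539, 376, 743]) picture_frame();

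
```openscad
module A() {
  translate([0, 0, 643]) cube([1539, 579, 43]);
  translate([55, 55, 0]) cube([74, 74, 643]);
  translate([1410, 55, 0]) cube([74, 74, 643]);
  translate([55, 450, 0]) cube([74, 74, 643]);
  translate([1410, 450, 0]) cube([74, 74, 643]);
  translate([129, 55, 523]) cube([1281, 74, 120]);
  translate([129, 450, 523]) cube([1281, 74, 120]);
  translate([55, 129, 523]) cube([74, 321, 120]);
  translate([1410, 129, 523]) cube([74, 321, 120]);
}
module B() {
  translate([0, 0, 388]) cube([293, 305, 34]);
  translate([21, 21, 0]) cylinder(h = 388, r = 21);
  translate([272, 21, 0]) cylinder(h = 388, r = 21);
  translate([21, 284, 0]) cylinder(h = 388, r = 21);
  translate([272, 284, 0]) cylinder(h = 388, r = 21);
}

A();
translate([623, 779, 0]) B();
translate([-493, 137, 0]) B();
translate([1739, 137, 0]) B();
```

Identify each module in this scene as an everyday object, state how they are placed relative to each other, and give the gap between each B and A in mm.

Each stool's nearest face is 200 mm from the table's bounding box.

A is a table. B is a stool. Three stools sit around the table at the +y, −x, +x sides. The gap between each stool and the table is 200 mm.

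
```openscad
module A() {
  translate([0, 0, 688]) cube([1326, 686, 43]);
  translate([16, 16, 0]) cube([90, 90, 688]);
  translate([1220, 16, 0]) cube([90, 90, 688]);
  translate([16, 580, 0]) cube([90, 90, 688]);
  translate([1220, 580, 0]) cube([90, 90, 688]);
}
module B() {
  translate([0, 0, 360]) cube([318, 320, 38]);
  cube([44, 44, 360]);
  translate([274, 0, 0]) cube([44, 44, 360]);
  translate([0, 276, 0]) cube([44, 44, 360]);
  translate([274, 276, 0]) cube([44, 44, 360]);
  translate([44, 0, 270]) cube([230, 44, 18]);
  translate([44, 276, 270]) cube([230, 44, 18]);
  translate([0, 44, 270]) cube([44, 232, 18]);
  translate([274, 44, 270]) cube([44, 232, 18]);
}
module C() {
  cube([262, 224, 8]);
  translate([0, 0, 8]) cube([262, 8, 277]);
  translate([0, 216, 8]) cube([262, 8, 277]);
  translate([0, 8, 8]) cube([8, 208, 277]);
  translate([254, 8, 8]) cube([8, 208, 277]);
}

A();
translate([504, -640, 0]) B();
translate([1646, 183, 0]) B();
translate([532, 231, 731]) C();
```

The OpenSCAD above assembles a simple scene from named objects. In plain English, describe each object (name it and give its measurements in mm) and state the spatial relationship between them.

A is a rectangular dining table. The top is 1326×686×43 mm with its upper surface at z = 731 mm. It stands on four 90×90 mm square legs, each inset 16 mm from the nearest pair of top edges, running from the floor to the underside of the top.

B is a simple wooden stool: a rectangular seat 318 mm (x) by 320 mm (y), 38 mm thick, top face at z = 398 mm, on four square legs, each 44×44 mm in cross-section. The legs rest on z = 0, each flush with a corner of the seat. Four stretchers, 44 mm wide and 18 mm tall, connect adjacent legs with their undersides at z = 270 mm, each running between the inner faces of the legs it joins and aligned with the legs' outer faces on the other axis.

C is an open storage box with external size 262×224×285 mm and wall thickness 8 mm (the base is also 8 mm thick). The base covers the whole footprint; the four walls stand on the base, with the y-facing walls full-width and the x-facing walls fitting between their inner faces.

Two stools sit around the table at the −y, +x sides. The open box is on top of the table, centred.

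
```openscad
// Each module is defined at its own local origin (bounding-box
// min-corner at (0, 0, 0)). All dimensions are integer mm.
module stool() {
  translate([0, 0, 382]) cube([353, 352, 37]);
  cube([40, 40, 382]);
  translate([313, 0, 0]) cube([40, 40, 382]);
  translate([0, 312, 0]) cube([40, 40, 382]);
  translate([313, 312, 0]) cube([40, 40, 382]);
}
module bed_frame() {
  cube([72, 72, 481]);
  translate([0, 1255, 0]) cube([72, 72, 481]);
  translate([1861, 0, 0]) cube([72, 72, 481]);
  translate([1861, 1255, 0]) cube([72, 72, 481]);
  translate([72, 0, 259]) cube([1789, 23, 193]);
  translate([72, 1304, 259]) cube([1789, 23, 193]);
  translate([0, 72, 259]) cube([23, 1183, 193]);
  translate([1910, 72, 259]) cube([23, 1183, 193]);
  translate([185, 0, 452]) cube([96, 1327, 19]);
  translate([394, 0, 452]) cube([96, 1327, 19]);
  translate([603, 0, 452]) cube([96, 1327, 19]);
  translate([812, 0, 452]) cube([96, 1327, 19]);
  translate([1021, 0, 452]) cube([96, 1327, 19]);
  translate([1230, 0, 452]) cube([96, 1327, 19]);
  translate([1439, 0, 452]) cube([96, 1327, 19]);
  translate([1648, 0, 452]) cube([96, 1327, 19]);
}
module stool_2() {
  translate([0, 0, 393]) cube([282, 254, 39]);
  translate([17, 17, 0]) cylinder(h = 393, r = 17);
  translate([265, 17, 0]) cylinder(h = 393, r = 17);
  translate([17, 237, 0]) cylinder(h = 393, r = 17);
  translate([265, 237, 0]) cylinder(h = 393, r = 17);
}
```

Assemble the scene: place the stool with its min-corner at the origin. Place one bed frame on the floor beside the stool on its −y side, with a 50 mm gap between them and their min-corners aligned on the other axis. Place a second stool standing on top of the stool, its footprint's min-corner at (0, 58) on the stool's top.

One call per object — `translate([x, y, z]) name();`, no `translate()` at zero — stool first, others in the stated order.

stool();
translate([0, -1377, 0]) bed_frame();
translate([0, 58, 419]) stool_2();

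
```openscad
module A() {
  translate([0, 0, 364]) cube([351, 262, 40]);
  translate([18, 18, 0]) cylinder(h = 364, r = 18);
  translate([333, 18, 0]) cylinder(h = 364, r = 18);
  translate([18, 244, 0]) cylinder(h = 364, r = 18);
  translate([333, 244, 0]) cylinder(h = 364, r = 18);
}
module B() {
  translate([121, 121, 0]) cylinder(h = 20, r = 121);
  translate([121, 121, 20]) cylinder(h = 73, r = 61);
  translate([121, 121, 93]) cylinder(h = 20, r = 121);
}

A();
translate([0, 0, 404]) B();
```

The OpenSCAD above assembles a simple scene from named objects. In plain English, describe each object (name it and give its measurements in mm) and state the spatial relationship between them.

A is a simple wooden stool: a rectangular seat 351 mm (x) by 262 mm (y), 40 mm thick, top face at z = 404 mm, on four round legs, each 36 mm in diameter. The legs rest on z = 0, each leg's axis is inset half a diameter from the nearest pair of seat edges (so the leg's bounding box is flush with the corner).

B is a spool: two coaxial disc flanges of radius 121 mm and thickness 20 mm, joined by a core cylinder of radius 61 mm and height 73 mm. The lower flange rests on z = 0 and the three cylinders share a vertical axis.

The spool is on top of the stool.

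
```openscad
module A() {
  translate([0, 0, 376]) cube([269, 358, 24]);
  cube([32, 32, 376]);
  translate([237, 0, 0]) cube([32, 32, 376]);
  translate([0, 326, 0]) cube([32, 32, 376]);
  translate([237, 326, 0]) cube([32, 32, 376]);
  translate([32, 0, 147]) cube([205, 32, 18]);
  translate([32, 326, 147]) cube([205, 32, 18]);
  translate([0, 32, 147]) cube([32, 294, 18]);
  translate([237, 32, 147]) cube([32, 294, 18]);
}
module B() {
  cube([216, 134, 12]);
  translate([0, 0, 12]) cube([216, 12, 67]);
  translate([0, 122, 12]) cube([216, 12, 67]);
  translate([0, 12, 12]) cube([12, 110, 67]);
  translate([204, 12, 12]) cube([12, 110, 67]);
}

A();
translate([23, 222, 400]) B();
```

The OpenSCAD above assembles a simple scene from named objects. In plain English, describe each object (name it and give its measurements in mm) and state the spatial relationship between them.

A is a four-legged stool. The seat is a 269×358×24 mm slab whose top surface is at z = 400 mm; four square legs, each 32×32 mm in cross-section, run from the floor (z = 0) to the underside of the seat, each flush with a corner of the seat. Four stretchers, 32 mm wide and 18 mm tall, connect adjacent legs with their undersides at z = 147 mm, each running between the inner faces of the legs it joins and aligned with the legs' outer faces on the other axis.

B is an open storage box with external size 216×134×79 mm and wall thickness 12 mm (the base is also 12 mm thick). The base covers the whole footprint; the four walls stand on the base, with the y-facing walls full-width and the x-facing walls fitting between their inner faces.

The open box is on top of the stool.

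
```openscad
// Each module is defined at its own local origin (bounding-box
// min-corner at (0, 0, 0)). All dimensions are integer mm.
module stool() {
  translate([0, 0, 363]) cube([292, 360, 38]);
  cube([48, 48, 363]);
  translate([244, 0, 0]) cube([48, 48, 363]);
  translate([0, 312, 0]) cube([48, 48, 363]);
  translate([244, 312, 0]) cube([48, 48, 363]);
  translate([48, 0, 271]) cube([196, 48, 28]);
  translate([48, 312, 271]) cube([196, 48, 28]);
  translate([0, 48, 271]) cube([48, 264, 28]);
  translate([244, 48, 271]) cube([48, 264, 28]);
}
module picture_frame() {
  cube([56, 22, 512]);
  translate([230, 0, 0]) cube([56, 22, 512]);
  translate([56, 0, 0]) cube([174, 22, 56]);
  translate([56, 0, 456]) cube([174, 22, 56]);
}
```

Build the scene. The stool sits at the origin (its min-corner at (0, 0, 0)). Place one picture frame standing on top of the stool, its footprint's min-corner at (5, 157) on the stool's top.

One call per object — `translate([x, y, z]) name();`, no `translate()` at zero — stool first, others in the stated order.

stool();
translate([5, 157, 401]) picture_frame();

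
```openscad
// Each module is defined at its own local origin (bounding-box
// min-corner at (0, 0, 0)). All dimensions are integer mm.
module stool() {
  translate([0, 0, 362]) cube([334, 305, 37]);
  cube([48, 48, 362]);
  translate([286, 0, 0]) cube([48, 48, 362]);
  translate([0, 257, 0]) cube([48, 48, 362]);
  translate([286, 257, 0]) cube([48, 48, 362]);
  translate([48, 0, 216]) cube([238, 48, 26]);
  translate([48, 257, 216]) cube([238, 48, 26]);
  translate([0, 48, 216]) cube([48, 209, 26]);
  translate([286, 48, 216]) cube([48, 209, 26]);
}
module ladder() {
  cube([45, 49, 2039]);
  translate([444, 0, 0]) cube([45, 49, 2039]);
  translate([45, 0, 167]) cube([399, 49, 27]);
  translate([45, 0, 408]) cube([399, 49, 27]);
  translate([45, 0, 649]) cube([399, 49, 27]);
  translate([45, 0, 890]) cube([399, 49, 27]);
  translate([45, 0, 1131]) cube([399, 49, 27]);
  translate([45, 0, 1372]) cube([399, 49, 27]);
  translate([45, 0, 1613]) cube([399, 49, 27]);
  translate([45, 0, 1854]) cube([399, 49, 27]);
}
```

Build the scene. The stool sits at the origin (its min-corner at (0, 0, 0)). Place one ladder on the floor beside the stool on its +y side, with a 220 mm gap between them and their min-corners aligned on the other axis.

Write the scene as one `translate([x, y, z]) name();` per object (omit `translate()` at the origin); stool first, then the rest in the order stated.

stool();
translate([0, 525, 0]) ladder();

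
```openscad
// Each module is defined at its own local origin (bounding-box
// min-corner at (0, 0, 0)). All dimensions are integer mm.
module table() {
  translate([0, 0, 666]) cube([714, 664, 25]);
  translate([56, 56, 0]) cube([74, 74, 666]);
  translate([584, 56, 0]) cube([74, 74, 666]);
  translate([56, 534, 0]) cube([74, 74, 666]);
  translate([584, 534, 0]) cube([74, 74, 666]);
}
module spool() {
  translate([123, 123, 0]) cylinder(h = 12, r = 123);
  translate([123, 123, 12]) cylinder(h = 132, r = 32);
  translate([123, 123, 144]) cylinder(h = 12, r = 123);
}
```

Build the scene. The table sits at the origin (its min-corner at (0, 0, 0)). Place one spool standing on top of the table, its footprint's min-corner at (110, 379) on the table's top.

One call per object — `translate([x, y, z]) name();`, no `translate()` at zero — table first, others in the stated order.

table();
translate([110, 379, 691]) spool();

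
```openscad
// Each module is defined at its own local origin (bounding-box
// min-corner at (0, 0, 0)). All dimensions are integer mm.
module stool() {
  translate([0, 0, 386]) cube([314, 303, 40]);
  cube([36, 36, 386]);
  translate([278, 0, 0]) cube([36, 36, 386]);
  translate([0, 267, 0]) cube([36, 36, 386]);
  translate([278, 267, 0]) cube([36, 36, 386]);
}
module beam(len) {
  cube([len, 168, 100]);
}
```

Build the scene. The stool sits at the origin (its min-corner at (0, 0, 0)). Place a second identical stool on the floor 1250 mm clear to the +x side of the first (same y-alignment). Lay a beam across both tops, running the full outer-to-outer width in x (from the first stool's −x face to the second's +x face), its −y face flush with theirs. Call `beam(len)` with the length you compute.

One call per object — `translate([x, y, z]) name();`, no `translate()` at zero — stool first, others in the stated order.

stool();
translate([1564, 0, 0]) stool();
translate([0, 0, 426]) beam(1878);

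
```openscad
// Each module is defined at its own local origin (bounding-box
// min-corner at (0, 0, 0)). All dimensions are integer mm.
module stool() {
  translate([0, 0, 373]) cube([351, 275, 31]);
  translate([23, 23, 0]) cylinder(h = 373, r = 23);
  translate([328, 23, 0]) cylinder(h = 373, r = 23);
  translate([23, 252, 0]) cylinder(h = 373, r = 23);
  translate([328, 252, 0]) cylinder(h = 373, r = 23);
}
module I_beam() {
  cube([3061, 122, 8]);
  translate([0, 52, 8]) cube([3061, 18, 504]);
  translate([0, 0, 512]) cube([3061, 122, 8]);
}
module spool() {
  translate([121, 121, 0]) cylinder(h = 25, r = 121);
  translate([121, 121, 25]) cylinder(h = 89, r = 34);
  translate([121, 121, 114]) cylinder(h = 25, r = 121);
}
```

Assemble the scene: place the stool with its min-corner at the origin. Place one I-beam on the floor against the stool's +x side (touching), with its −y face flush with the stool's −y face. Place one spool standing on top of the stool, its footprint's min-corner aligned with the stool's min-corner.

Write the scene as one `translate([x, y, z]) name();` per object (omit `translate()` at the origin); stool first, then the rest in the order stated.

stool();
translate([351, 0, 0]) I_beam();
translate([0, 0, 404]) spool();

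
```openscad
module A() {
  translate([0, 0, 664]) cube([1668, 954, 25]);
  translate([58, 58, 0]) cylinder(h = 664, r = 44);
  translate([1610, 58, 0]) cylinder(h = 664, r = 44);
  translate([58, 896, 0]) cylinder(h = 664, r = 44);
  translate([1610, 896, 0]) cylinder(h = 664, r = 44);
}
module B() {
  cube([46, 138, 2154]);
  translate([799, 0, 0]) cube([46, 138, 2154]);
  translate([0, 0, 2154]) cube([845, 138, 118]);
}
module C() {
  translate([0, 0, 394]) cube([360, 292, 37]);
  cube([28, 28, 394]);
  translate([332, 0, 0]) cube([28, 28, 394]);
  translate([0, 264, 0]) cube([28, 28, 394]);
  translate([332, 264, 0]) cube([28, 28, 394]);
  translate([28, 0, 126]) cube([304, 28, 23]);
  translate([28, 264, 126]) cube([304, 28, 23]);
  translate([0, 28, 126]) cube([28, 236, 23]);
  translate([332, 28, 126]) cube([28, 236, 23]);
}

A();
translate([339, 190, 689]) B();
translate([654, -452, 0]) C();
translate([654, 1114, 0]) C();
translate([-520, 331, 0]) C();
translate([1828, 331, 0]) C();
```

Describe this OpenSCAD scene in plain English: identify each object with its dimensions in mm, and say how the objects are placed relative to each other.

A is a table with a 1668×954 mm rectangular top, 25 mm thick, top surface at z = 689 mm, supported by four round legs of 88 mm diameter, each leg's bounding box inset 14 mm from the nearest pair of top edges, running from the floor.

B is a rectangular door frame: two vertical jambs of 46×138 mm section, 2154 mm tall, with a clear opening 753 mm wide between their inner faces. A header 118 mm tall and 138 mm deep lies on top of the jambs and spans the full outside width.

C is a four-legged stool. The seat is 360×292 mm, 37 mm thick, top at z = 431 mm. It stands on four square legs, each 28×28 mm in cross-section, from z = 0 to the seat underside, each flush with a corner of the seat. Four stretchers, 28 mm wide and 23 mm tall, connect adjacent legs with their undersides at z = 126 mm, each running between the inner faces of the legs it joins and aligned with the legs' outer faces on the other axis.

The door frame is on top of the table. Four stools sit around the table at the −y, +y, −x, +x sides.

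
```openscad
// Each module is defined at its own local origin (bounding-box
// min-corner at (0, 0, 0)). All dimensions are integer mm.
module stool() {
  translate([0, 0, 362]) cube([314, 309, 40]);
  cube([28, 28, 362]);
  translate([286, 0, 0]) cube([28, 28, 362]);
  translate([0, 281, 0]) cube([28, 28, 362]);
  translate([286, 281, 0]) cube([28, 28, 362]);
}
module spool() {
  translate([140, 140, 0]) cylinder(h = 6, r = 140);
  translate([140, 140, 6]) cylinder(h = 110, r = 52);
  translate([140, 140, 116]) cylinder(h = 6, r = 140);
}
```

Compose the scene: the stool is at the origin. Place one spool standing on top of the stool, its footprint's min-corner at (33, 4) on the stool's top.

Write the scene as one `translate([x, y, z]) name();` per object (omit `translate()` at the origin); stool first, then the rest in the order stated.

stool();
translate([33, 4, 402]) spool();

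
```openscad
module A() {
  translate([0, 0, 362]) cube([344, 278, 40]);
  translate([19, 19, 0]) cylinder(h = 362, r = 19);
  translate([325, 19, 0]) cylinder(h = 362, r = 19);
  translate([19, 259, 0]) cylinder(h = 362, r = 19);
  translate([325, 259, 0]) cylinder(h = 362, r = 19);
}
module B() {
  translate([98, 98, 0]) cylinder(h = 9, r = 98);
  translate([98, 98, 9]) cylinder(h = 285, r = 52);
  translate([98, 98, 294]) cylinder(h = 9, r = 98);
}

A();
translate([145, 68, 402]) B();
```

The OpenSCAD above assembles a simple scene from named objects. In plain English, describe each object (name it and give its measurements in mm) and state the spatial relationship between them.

A is a four-legged stool. The seat is 344×278 mm, 40 mm thick, top at z = 402 mm. It stands on four round legs, each 38 mm in diameter, from z = 0 to the seat underside, each leg's axis is inset half a diameter from the nearest pair of seat edges (so the leg's bounding box is flush with the corner).

B is a spool: two coaxial disc flanges of radius 98 mm and thickness 9 mm, joined by a core cylinder of radius 52 mm and height 285 mm. The lower flange rests on z = 0 and the three cylinders share a vertical axis.

The spool is on top of the stool.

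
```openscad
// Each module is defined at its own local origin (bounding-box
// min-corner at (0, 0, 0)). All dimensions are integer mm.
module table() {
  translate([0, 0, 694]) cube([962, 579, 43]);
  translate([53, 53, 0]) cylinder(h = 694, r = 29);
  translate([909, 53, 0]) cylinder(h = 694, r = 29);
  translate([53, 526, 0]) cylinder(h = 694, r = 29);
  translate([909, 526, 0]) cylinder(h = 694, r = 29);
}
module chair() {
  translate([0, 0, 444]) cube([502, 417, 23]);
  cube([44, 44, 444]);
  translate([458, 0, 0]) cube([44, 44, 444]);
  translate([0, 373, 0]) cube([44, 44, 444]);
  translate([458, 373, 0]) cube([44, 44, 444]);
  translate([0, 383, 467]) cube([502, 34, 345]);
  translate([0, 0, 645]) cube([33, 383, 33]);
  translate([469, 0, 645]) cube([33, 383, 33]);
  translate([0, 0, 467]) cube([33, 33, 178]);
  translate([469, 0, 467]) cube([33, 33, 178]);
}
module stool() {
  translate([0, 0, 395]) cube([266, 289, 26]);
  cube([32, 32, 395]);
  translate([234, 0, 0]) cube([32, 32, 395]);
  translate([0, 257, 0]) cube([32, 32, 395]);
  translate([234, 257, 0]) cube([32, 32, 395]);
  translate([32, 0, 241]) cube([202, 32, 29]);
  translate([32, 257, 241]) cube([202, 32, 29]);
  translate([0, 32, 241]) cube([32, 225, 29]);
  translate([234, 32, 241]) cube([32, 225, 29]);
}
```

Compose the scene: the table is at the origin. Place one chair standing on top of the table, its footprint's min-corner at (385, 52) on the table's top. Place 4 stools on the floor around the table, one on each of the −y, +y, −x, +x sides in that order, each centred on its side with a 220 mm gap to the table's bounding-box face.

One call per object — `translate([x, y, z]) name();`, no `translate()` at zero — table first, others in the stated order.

table();
translate([385, 52, 737]) chair();
translate([348, -509, 0]) stool();
translate([348, 799, 0]) stool();
translate([-486, 145, 0]) stool();
translate([1182, 145, 0]) stool();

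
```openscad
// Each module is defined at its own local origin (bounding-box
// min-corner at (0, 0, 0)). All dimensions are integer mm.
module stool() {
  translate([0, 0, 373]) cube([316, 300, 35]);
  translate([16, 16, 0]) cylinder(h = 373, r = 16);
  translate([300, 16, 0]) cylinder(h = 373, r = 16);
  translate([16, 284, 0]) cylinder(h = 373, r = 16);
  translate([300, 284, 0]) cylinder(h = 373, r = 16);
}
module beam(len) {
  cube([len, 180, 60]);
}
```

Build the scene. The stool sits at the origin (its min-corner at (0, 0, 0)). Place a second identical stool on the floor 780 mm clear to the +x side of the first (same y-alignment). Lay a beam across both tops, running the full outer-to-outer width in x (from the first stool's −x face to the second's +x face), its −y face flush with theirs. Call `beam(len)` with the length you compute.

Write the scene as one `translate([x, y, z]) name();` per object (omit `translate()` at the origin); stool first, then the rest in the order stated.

stool();
translate([1096, 0, 0]) stool();
translate([0, 0, 408]) beam(1412);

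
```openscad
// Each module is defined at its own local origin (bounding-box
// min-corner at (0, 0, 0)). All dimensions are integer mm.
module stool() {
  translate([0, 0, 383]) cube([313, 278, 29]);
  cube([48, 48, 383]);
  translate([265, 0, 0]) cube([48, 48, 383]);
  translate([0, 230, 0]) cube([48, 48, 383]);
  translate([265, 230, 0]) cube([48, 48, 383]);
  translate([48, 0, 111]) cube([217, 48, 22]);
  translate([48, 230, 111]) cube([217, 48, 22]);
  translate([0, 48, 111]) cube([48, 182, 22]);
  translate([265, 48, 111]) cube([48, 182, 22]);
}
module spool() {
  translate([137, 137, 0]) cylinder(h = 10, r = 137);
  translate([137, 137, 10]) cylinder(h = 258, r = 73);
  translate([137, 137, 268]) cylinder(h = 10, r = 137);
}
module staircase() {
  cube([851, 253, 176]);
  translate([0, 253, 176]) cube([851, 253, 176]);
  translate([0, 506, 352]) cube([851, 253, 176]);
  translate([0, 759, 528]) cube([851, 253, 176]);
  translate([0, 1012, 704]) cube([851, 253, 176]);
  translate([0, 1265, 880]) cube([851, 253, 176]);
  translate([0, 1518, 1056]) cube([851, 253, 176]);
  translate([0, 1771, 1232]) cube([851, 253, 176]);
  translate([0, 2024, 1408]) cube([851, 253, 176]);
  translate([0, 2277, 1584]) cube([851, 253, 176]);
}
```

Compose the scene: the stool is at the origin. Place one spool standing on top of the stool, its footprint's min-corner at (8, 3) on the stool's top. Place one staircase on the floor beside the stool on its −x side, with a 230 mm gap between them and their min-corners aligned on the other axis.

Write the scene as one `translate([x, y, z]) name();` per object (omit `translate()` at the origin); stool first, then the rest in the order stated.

stool();
translate([8, 3, 412]) spool();
translate([-1081, 0, 0]) staircase();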